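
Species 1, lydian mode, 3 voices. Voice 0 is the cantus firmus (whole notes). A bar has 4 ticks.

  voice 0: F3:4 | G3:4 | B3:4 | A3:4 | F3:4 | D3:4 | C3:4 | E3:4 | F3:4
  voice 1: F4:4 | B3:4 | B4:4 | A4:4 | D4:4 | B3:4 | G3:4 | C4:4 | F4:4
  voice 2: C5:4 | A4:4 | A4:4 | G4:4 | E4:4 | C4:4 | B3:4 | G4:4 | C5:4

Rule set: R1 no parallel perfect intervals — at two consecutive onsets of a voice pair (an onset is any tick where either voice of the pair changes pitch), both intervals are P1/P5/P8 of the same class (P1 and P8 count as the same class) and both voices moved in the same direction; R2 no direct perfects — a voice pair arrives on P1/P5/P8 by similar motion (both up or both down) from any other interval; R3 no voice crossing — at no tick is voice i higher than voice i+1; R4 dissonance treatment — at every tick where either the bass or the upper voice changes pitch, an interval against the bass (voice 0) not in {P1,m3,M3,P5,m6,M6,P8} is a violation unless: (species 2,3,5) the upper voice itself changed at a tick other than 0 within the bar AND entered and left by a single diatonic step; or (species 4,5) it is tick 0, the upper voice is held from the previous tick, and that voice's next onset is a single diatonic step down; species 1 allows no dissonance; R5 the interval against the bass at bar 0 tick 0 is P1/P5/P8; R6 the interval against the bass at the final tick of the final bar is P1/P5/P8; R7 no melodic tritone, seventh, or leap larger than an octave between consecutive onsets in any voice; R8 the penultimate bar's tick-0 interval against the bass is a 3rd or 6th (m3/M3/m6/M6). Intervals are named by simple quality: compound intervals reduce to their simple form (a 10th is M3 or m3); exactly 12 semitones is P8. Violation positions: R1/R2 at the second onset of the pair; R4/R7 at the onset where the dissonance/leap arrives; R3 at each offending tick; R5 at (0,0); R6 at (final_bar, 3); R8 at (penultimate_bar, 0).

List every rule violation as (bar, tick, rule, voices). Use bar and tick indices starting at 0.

(1, 0, R4, (0, 2))
(1, 0, R7, (1,))
(2, 0, R2, (0, 1))
(2, 0, R3, (1, 2))
(2, 0, R4, (0, 2))
(2, 1, R3, (1, 2))
(2, 2, R3, (1, 2))
(2, 3, R3, (1, 2))
(3, 0, R1, (0, 1))
(3, 0, R3, (1, 2))
(3, 0, R4, (0, 2))
(3, 1, R3, (1, 2))
(3, 2, R3, (1, 2))
(3, 3, R3, (1, 2))
(4, 0, R4, (0, 2))
(5, 0, R4, (0, 2))
(6, 0, R2, (0, 1))
(6, 0, R4, (0, 2))
(7, 0, R2, (1, 2))
(8, 0, R1, (1, 2))
(8, 0, R2, (0, 1))
(8, 0, R2, (0, 2))

bar 0: v0=F3 v1=F4 v2=C5 downbeat P5
bar 1: v0=G3 v1=B3 v2=A4 downbeat M2
bar 2: v0=B3 v1=B4 v2=A4 downbeat m7
bar 3: v0=A3 v1=A4 v2=G4 downbeat m7
bar 4: v0=F3 v1=D4 v2=E4 downbeat M7
bar 5: v0=D3 v1=B3 v2=C4 downbeat m7
bar 6: v0=C3 v1=G3 v2=B3 downbeat M7
bar 7: v0=E3 v1=C4 v2=G4 downbeat m3
bar 8: v0=F3 v1=F4 v2=C5 downbeat P5
  -> R4 @ bar 1 tick 0 v(0, 2): G3/A4 M2 untreated
  -> R7 @ bar 1 tick 0 v(1,): F4->B3 leap 6st
  -> R2 @ bar 2 tick 0 v(0, 1): G3/B3 M3 -> B3/B4 P8 similar
  -> R3 @ bar 2 tick 0 v(1, 2): B4 above A4
  -> R4 @ bar 2 tick 0 v(0, 2): B3/A4 m7 untreated
  -> R3 @ bar 2 tick 1 v(1, 2): B4 above A4
  -> R3 @ bar 2 tick 2 v(1, 2): B4 above A4
  -> R3 @ bar 2 tick 3 v(1, 2): B4 above A4
  -> R1 @ bar 3 tick 0 v(0, 1): B3/B4 P8 -> A3/A4 P8 similar
  -> R3 @ bar 3 tick 0 v(1, 2): A4 above G4
  -> R4 @ bar 3 tick 0 v(0, 2): A3/G4 m7 untreated
  -> R3 @ bar 3 tick 1 v(1, 2): A4 above G4
  -> R3 @ bar 3 tick 2 v(1, 2): A4 above G4
  -> R3 @ bar 3 tick 3 v(1, 2): A4 above G4
  -> R4 @ bar 4 tick 0 v(0, 2): F3/E4 M7 untreated
  -> R4 @ bar 5 tick 0 v(0, 2): D3/C4 m7 untreated
  -> R2 @ bar 6 tick 0 v(0, 1): D3/B3 M6 -> C3/G3 P5 similar
  -> R4 @ bar 6 tick 0 v(0, 2): C3/B3 M7 untreated
  -> R2 @ bar 7 tick 0 v(1, 2): G3/B3 M3 -> C4/G4 P5 similar
  -> R1 @ bar 8 tick 0 v(1, 2): C4/G4 P5 -> F4/C5 P5 similar
  -> R2 @ bar 8 tick 0 v(0, 1): E3/C4 m6 -> F3/F4 P8 similar
  -> R2 @ bar 8 tick 0 v(0, 2): E3/G4 m3 -> F3/C5 P5 similar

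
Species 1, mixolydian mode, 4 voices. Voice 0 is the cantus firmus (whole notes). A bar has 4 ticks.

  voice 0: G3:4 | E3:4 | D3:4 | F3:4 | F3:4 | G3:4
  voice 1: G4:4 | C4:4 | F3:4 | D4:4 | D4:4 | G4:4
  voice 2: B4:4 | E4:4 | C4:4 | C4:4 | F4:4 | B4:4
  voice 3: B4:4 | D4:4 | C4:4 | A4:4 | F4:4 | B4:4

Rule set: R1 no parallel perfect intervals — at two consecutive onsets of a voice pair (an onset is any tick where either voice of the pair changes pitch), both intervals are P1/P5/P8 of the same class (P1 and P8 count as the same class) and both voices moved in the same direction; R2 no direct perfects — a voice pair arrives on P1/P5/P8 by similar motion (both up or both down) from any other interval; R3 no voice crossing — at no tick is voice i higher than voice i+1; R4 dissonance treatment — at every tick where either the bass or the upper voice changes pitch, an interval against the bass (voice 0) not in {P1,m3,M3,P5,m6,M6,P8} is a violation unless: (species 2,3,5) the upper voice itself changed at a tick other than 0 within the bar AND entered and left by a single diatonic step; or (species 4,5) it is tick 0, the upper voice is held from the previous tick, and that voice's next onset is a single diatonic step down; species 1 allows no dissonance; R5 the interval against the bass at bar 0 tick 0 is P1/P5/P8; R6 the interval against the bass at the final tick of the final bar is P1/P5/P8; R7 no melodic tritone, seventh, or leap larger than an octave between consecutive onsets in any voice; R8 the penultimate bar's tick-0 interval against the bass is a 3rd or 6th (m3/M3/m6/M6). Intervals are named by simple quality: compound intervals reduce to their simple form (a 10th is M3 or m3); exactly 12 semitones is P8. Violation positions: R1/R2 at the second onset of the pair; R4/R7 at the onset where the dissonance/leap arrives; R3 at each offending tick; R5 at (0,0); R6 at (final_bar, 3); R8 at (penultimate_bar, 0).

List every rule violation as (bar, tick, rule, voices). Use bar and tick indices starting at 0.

bar 0: v0=G3 v1=G4 v2=B4 v3=B4 downbeat M3
bar 1: v0=E3 v1=C4 v2=E4 v3=D4 downbeat m7
bar 2: v0=D3 v1=F3 v2=C4 v3=C4 downbeat m7
bar 3: v0=F3 v1=D4 v2=C4 v3=A4 downbeat M3
bar 4: v0=F3 v1=D4 v2=F4 v3=F4 downbeat P8
bar 5: v0=G3 v1=G4 v2=B4 v3=B4 downbeat M3
  -> R5 @ bar 0 tick 0 v(0, 2): opens on M3
  -> R5 @ bar 0 tick 0 v(0, 3): opens on M3
  -> R2 @ bar 1 tick 0 v(0, 2): G3/B4 M3 -> E3/E4 P8 similar
  -> R3 @ bar 1 tick 0 v(2, 3): E4 above D4
  -> R4 @ bar 1 tick 0 v(0, 3): E3/D4 m7 untreated
  -> R3 @ bar 1 tick 1 v(2, 3): E4 above D4
  -> R3 @ bar 1 tick 2 v(2, 3): E4 above D4
  -> R3 @ bar 1 tick 3 v(2, 3): E4 above D4
  -> R2 @ bar 2 tick 0 v(1, 2): C4/E4 M3 -> F3/C4 P5 similar
  -> R2 @ bar 2 tick 0 v(1, 3): C4/D4 M2 -> F3/C4 P5 similar
  -> R2 @ bar 2 tick 0 v(2, 3): E4/D4 M2 -> C4/C4 P1 similar
  -> R4 @ bar 2 tick 0 v(0, 2): D3/C4 m7 untreated
  -> R4 @ bar 2 tick 0 v(0, 3): D3/C4 m7 untreated
  -> R1 @ bar 3 tick 0 v(1, 3): F3/C4 P5 -> D4/A4 P5 similar
  -> R3 @ bar 3 tick 0 v(1, 2): D4 above C4
  -> R3 @ bar 3 tick 1 v(1, 2): D4 above C4
  -> R3 @ bar 3 tick 2 v(1, 2): D4 above C4
  -> R3 @ bar 3 tick 3 v(1, 2): D4 above C4
  -> R8 @ bar 4 tick 0 v(0, 2): penult P8 not 3rd/6th
  -> R8 @ bar 4 tick 0 v(0, 3): penult P8 not 3rd/6th
  -> R1 @ bar 5 tick 0 v(2, 3): F4/F4 P1 -> B4/B4 P1 similar
  -> R2 @ bar 5 tick 0 v(0, 1): F3/D4 M6 -> G3/G4 P8 similar
  -> R7 @ bar 5 tick 0 v(2,): F4->B4 leap 6st
  -> R7 @ bar 5 tick 0 v(3,): F4->B4 leap 6st
  -> R6 @ bar 5 tick 3 v(0, 2): closes on M3
  -> R6 @ bar 5 tick 3 v(0, 3): closes on M3

(0, 0, R5, (0, 2))
(0, 0, R5, (0, 3))
(1, 0, R2, (0, 2))
(1, 0, R3, (2, 3))
(1, 0, R4, (0, 3))
(1, 1, R3, (2, 3))
(1, 2, R3, (2, 3))
(1, 3, R3, (2, 3))
(2, 0, R2, (1, 2))
(2, 0, R2, (1, 3))
(2, 0, R2, (2, 3))
(2, 0, R4, (0, 2))
(2, 0, R4, (0, 3))
(3, 0, R1, (1, 3))
(3, 0, R3, (1, 2))
(3, 1, R3, (1, 2))
(3, 2, R3, (1, 2))
(3, 3, R3, (1, 2))
(4, 0, R8, (0, 2))
(4, 0, R8, (0, 3))
(5, 0, R1, (2, 3))
(5, 0, R2, (0, 1))
(5, 0, R7, (2,))
(5, 0, R7, (3,))
(5, 3, R6, (0, 2))
(5, 3, R6, (0, 3))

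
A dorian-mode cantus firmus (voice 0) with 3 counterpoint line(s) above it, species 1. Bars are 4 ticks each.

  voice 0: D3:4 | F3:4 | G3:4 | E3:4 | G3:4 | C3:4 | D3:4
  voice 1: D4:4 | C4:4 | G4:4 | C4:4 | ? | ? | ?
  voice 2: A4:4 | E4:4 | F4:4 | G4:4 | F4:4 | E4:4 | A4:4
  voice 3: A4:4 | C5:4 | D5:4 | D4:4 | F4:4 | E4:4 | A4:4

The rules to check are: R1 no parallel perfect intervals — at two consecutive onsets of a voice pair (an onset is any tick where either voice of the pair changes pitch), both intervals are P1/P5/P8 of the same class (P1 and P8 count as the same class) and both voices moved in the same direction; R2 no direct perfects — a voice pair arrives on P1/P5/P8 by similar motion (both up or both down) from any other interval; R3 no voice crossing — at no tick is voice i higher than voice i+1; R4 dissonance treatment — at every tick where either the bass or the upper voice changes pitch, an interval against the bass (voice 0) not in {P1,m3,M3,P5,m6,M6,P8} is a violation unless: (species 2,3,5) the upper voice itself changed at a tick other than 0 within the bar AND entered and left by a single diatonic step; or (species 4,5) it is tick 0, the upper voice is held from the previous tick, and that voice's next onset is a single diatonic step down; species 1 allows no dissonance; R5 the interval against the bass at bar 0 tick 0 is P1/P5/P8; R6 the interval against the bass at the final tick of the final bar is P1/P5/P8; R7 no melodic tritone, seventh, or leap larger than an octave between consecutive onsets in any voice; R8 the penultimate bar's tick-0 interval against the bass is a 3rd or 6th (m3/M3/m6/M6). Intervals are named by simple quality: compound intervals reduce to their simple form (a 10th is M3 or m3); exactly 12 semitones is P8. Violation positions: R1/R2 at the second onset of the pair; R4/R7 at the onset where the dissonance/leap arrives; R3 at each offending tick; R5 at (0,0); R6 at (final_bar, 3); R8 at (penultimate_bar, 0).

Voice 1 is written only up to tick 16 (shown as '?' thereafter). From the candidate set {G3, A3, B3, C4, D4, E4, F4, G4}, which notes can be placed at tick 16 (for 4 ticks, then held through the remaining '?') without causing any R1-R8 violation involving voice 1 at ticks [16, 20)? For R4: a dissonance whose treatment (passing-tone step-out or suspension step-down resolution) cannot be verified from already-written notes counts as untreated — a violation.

G3: legal
A3: violates R4
B3: legal
C4: violates R4
D4: violates R2
E4: legal
F4: violates R2,R4
G4: violates R2,R3

{B3, E4, G3}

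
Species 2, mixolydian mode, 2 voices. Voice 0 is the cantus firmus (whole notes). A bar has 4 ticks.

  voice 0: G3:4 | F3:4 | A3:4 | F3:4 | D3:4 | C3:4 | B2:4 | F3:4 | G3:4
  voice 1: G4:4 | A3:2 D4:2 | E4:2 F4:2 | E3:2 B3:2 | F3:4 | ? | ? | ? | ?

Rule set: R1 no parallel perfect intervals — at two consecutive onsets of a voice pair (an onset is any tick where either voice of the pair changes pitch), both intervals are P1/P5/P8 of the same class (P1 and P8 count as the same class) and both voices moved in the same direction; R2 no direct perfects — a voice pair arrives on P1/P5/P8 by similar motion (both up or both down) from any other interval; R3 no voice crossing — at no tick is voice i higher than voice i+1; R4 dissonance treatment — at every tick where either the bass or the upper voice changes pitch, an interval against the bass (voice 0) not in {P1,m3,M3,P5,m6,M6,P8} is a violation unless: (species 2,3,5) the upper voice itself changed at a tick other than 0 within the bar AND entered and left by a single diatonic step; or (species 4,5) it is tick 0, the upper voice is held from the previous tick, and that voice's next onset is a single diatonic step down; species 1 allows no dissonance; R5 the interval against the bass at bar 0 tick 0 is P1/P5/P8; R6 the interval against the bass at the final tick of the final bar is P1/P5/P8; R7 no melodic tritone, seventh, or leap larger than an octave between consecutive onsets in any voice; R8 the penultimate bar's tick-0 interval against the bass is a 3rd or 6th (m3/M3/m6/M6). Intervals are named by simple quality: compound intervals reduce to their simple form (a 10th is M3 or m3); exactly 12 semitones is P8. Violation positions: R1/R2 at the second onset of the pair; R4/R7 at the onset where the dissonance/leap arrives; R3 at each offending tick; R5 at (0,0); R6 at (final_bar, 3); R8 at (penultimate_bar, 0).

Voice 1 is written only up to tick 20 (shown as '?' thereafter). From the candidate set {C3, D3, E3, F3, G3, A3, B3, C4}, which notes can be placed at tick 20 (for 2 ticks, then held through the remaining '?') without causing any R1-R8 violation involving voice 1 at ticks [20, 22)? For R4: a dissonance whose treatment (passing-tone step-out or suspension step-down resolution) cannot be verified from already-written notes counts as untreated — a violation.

{A3, C4, E3, G3}

C3: violates R2
D3: violates R4
E3: legal
F3: violates R4
G3: legal
A3: legal
B3: violates R4,R7
C4: legal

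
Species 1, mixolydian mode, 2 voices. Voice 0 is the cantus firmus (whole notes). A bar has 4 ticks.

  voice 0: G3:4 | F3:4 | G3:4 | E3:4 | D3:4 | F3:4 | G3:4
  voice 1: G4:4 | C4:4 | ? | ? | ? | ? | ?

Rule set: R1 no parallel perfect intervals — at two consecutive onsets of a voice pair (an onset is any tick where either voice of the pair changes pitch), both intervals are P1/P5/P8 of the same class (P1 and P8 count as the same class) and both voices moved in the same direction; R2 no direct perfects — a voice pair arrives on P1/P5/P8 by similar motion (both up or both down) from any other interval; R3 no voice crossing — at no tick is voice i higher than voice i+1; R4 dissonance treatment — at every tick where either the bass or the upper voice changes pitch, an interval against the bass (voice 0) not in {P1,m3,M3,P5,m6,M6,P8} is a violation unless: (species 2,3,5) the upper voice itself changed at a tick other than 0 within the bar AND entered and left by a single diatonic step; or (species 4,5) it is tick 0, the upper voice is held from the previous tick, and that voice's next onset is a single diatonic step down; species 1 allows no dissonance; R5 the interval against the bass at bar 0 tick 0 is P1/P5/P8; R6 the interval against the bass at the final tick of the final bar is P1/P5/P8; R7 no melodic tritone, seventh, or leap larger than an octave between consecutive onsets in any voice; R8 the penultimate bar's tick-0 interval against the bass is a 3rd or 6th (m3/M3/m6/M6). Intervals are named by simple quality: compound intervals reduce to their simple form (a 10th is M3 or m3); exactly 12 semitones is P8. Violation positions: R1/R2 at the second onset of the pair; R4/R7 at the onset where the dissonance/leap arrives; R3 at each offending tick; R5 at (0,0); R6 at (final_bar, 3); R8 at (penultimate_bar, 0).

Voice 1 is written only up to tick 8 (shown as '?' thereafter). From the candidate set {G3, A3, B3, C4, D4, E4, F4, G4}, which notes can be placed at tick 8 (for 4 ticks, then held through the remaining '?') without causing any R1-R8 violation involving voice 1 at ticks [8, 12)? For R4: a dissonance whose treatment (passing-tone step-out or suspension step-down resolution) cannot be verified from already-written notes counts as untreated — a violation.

G3: legal
A3: violates R4
B3: legal
C4: violates R4
D4: violates R1
E4: legal
F4: violates R4
G4: violates R2

{B3, E4, G3}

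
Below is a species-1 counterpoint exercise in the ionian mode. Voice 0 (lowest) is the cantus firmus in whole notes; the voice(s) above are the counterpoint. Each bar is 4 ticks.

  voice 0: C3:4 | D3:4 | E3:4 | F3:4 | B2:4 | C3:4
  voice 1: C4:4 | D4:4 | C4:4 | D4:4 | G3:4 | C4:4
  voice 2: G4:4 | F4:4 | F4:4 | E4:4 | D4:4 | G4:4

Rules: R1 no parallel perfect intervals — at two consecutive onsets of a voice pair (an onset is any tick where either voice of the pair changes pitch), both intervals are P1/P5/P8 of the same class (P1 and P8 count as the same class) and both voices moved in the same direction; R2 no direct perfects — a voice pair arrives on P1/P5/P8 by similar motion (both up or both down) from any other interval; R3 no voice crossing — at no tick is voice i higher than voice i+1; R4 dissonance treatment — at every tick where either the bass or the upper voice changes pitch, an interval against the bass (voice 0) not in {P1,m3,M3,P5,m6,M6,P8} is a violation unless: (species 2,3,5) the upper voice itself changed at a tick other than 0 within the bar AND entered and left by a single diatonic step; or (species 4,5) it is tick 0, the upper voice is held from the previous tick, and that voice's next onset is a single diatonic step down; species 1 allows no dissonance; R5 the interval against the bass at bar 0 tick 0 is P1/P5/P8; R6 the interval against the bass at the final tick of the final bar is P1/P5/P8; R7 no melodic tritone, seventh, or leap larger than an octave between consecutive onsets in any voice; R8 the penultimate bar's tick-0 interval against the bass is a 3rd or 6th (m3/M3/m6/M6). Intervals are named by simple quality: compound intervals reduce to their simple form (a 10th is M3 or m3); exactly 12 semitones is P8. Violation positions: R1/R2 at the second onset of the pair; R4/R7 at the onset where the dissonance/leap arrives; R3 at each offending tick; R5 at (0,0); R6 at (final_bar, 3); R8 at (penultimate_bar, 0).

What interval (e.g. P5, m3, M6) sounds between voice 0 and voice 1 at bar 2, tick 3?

m6

voice 0=E3 voice 1=C4 -> m6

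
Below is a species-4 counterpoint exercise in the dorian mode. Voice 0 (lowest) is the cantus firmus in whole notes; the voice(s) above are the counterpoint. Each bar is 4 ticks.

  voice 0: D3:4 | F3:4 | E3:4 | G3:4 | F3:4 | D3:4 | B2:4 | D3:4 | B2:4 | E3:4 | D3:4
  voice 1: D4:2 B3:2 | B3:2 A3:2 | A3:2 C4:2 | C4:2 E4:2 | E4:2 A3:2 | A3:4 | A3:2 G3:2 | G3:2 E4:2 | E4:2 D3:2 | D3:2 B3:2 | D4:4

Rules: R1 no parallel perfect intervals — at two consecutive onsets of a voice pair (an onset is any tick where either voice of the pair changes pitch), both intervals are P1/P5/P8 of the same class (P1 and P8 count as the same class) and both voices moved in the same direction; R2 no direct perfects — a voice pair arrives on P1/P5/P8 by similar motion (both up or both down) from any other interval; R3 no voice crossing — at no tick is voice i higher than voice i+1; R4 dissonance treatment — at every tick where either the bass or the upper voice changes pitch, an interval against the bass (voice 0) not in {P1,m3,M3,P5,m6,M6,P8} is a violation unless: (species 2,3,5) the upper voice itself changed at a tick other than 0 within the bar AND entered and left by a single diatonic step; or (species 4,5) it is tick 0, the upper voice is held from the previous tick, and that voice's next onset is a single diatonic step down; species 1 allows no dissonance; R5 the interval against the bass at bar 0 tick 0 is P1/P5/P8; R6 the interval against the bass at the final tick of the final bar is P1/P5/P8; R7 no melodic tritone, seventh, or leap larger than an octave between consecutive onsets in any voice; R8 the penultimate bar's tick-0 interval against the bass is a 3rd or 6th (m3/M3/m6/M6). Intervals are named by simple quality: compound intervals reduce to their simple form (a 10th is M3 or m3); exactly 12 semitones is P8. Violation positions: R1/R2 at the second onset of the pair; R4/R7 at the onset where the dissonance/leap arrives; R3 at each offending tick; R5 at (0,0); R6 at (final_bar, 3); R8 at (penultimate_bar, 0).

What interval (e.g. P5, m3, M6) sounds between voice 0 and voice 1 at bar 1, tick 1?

TT

voice 0=F3 voice 1=B3 -> TT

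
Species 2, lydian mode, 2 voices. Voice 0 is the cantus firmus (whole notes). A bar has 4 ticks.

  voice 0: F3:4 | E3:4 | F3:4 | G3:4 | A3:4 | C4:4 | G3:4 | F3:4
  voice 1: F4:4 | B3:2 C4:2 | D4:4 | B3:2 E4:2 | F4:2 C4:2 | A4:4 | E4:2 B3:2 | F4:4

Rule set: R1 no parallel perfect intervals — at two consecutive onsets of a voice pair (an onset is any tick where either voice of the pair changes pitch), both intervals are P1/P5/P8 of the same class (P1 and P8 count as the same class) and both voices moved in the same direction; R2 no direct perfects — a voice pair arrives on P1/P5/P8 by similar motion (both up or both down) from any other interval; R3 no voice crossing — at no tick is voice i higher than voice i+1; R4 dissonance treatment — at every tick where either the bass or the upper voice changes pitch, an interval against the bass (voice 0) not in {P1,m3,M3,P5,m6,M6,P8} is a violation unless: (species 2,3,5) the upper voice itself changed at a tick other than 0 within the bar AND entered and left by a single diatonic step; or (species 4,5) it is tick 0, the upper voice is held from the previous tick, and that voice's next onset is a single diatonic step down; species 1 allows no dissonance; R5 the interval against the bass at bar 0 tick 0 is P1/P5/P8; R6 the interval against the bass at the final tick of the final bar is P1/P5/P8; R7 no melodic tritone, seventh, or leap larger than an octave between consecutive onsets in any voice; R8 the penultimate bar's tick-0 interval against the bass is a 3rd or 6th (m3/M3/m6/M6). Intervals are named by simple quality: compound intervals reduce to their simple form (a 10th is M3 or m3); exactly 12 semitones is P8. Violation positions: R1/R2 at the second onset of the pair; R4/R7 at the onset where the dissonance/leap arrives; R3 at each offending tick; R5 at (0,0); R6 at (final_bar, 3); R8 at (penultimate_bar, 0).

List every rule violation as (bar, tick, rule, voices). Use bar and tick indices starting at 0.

bar 0: v0=F3 v1=F4 downbeat P8
bar 1: v0=E3 v1=B3 downbeat P5
bar 2: v0=F3 v1=D4 downbeat M6
bar 3: v0=G3 v1=B3 downbeat M3
bar 4: v0=A3 v1=F4 downbeat m6
bar 5: v0=C4 v1=A4 downbeat M6
bar 6: v0=G3 v1=E4 downbeat M6
bar 7: v0=F3 v1=F4 downbeat P8
  -> R2 @ bar 1 tick 0 v(0, 1): F3/F4 P8 -> E3/B3 P5 similar
  -> R7 @ bar 1 tick 0 v(1,): F4->B3 leap 6st
  -> R7 @ bar 7 tick 0 v(1,): B3->F4 leap 6st

(1, 0, R2, (0, 1))
(1, 0, R7, (1,))
(7, 0, R7, (1,))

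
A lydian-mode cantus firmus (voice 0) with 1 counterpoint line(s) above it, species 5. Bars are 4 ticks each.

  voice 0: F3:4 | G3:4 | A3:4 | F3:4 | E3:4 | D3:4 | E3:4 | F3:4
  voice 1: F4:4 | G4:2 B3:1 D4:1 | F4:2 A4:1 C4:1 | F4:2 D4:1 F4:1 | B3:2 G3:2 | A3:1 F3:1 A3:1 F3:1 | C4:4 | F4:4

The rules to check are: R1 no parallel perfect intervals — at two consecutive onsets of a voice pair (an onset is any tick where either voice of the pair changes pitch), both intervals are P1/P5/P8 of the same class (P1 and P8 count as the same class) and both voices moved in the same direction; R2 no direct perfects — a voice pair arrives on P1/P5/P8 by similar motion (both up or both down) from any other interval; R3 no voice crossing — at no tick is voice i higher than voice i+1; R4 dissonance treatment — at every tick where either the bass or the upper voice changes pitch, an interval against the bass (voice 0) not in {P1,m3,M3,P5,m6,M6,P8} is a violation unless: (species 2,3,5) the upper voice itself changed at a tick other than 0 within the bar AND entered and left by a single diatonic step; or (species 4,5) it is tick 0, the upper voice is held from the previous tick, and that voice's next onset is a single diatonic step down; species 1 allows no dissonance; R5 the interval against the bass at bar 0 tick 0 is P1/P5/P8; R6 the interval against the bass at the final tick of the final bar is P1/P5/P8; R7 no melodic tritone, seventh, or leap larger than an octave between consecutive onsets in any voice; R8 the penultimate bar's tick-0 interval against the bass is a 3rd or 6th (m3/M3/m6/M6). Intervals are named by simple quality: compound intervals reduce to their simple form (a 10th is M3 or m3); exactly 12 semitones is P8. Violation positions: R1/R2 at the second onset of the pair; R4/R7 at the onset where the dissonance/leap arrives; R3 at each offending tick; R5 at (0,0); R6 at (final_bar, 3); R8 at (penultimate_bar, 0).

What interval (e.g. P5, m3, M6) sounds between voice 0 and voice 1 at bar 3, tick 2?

voice 0=F3 voice 1=D4 -> M6

M6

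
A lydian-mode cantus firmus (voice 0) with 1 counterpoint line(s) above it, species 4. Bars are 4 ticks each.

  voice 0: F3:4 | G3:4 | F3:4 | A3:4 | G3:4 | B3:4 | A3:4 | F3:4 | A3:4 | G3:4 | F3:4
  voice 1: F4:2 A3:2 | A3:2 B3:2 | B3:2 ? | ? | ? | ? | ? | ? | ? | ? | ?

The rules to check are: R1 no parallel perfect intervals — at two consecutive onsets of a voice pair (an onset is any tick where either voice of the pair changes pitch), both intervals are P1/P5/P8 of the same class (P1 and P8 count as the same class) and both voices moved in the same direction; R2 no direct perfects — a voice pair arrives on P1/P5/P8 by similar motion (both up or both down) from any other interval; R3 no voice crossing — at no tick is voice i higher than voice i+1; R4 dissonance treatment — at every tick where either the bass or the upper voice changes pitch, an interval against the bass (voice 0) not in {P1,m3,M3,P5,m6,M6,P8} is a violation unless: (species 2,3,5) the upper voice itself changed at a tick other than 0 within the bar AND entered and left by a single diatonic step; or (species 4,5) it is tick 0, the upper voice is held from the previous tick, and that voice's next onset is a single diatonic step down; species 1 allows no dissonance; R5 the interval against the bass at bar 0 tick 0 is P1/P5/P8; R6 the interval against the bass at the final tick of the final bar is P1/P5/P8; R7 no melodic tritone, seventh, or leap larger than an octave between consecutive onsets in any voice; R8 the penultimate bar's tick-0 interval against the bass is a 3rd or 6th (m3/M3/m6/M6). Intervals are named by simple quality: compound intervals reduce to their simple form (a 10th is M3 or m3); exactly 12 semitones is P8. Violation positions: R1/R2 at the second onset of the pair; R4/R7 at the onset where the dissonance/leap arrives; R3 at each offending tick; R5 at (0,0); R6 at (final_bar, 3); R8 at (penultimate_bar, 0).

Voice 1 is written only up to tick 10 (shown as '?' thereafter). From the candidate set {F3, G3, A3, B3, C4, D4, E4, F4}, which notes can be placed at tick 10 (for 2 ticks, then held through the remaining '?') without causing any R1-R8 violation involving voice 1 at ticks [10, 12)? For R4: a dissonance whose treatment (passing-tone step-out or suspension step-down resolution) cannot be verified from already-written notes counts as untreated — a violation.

{A3, B3, C4, D4}

F3: violates R7
G3: violates R4
A3: legal
B3: legal
C4: legal
D4: legal
E4: violates R4
F4: violates R7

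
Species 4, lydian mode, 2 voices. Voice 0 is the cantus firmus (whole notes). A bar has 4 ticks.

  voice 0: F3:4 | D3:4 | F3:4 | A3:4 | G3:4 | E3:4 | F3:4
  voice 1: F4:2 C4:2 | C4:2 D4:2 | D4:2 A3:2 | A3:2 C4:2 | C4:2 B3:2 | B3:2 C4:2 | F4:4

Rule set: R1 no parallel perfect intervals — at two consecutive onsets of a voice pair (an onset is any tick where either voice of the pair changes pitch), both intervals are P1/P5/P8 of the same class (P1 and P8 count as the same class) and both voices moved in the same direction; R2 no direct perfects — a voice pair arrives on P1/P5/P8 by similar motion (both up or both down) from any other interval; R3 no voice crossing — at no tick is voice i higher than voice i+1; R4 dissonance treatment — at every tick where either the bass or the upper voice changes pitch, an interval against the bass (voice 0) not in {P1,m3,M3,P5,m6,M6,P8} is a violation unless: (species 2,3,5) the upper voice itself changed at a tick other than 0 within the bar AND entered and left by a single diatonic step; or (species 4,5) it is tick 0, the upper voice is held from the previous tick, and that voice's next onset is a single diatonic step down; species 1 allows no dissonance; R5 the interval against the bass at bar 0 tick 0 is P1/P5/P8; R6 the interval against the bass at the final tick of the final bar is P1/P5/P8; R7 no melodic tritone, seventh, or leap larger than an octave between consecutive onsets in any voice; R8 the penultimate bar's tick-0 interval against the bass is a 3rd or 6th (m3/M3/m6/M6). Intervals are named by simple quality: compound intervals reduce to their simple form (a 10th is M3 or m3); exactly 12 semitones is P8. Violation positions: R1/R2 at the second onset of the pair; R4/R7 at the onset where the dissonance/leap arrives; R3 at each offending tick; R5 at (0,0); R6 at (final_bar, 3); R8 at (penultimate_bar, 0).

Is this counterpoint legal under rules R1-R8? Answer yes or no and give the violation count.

No (3 violations)

bar 0: v0=F3 v1=F4 (P8)
bar 1: v0=D3 v1=C4 (m7)
bar 2: v0=F3 v1=D4 (M6)
bar 3: v0=A3 v1=A3 (P1)
bar 4: v0=G3 v1=C4 (P4)
bar 5: v0=E3 v1=B3 (P5)
bar 6: v0=F3 v1=F4 (P8)
  R4 @ bar1.0: D3/C4 m7 untreated
  R8 @ bar5.0: penult P5 not 3rd/6th
  R2 @ bar6.0: E3/C4 m6 -> F3/F4 P8 similar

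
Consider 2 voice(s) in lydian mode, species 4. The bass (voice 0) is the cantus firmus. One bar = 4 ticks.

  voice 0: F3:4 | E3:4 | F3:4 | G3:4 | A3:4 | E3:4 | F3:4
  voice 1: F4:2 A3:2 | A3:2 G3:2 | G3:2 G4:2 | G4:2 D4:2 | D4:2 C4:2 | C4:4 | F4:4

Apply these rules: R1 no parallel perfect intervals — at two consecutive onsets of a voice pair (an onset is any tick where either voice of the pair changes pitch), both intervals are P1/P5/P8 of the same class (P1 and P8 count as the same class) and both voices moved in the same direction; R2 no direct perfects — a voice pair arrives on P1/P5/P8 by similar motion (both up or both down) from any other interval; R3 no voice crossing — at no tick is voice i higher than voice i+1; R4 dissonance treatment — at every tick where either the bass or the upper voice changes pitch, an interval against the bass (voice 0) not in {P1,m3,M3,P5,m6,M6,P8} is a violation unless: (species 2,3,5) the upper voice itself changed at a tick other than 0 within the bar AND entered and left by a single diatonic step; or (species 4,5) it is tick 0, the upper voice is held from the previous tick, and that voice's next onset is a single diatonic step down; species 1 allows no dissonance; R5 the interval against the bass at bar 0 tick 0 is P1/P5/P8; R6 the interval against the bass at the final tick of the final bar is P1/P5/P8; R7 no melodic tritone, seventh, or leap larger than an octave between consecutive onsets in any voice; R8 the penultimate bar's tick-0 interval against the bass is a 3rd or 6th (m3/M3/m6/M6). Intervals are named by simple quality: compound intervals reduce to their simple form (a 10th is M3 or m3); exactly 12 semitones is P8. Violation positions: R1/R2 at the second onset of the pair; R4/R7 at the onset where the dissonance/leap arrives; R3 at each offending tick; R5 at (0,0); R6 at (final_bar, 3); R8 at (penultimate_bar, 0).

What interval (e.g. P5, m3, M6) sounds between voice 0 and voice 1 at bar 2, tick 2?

M2

voice 0=F3 voice 1=G4 -> M2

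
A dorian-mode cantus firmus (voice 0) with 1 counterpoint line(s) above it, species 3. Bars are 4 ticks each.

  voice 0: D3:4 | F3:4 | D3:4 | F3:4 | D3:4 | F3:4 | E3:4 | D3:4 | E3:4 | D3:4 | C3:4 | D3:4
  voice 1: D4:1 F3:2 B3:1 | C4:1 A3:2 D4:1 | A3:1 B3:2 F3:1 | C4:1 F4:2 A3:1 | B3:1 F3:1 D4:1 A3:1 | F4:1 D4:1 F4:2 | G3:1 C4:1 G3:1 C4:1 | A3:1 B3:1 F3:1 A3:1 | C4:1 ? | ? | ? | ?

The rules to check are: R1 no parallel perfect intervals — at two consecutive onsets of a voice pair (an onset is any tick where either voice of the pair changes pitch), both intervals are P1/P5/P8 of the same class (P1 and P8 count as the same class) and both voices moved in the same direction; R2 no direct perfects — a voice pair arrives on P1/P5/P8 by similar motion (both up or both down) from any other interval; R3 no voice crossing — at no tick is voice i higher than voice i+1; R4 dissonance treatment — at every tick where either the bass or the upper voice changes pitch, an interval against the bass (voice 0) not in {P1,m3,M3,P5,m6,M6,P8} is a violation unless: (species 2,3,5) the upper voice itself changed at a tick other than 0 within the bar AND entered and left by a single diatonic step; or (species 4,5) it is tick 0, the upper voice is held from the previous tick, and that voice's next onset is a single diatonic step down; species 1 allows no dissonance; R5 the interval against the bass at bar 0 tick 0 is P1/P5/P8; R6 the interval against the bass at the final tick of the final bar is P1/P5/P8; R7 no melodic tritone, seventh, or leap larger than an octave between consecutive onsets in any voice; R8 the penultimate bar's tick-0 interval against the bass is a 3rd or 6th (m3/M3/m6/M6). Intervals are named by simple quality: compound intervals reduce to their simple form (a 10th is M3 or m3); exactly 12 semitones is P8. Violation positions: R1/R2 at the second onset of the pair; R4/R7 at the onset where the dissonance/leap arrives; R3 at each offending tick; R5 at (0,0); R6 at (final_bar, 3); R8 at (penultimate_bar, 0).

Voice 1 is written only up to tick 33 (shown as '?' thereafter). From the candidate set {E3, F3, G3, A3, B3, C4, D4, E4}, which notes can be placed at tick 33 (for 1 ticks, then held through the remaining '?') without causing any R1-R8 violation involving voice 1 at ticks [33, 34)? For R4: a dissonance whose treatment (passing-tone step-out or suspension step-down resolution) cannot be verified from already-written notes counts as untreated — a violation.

{B3, C4, E3, E4, G3}

E3: legal
F3: violates R4
G3: legal
A3: violates R4
B3: legal
C4: legal
D4: violates R4
E4: legal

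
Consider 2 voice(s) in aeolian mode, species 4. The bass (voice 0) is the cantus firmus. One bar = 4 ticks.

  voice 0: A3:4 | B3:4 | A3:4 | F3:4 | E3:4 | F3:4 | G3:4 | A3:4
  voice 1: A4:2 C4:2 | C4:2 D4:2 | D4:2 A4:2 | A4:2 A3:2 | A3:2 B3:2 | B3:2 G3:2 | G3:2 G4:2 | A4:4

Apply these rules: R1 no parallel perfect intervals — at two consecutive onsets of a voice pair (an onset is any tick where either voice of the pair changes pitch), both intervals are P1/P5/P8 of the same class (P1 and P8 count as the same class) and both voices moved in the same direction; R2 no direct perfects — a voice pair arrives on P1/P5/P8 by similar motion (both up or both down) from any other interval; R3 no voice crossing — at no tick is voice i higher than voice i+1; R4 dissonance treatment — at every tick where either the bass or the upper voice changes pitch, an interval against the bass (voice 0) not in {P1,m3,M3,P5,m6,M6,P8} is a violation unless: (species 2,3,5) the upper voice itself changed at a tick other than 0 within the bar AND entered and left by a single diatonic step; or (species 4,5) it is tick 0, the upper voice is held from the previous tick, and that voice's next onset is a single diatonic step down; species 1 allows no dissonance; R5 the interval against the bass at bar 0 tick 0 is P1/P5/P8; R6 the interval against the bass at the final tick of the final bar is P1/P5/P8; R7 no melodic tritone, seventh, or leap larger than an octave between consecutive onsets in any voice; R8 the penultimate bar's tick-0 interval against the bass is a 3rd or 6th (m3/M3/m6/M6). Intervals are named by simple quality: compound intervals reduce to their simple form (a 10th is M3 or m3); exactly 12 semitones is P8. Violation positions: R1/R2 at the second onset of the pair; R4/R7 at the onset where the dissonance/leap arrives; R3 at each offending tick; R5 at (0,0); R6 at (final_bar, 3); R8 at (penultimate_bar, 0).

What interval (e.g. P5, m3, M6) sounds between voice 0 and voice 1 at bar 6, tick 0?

P1

voice 0=G3 voice 1=G3 -> P1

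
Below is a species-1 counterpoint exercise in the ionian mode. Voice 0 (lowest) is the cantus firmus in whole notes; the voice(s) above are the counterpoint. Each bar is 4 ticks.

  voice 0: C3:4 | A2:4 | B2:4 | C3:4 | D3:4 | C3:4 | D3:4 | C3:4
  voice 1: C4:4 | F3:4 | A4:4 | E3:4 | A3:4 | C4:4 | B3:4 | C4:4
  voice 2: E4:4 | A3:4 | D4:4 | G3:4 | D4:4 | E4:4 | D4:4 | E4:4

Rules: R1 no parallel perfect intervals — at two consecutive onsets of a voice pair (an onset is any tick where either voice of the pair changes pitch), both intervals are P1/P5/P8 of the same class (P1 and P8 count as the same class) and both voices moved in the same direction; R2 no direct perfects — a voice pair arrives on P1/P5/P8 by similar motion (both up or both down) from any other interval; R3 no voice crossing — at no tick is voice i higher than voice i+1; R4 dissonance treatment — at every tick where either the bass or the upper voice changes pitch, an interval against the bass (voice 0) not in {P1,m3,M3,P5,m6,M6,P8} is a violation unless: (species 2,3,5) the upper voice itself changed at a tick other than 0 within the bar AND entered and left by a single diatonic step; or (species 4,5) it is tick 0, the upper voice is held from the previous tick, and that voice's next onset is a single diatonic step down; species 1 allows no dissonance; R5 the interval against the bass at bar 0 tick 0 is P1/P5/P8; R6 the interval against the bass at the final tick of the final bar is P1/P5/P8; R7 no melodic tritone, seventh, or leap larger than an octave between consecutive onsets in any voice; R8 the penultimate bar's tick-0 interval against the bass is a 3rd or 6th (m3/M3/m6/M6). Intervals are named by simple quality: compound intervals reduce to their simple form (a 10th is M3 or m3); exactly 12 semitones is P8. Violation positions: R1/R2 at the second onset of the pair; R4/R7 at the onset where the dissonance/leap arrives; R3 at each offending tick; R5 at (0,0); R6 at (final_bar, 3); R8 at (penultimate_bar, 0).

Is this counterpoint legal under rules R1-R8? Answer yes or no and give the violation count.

No (14 violations)

bar 0: v0=C3 v1=C4 v2=E4 (M3)
bar 1: v0=A2 v1=F3 v2=A3 (P8)
bar 2: v0=B2 v1=A4 v2=D4 (m3)
bar 3: v0=C3 v1=E3 v2=G3 (P5)
bar 4: v0=D3 v1=A3 v2=D4 (P8)
bar 5: v0=C3 v1=C4 v2=E4 (M3)
bar 6: v0=D3 v1=B3 v2=D4 (P8)
bar 7: v0=C3 v1=C4 v2=E4 (M3)
  R5 @ bar0.0: opens on M3
  R2 @ bar1.0: C3/E4 M3 -> A2/A3 P8 similar
  R2 @ bar2.0: F3/A3 M3 -> A4/D4 P5 similar
  R3 @ bar2.0: A4 above D4
  R4 @ bar2.0: B2/A4 m7 untreated
  R7 @ bar2.0: F3->A4 leap 16st
  R3 @ bar2.1: A4 above D4
  R3 @ bar2.2: A4 above D4
  R3 @ bar2.3: A4 above D4
  R7 @ bar3.0: A4->E3 leap 17st
  R2 @ bar4.0: C3/E3 M3 -> D3/A3 P5 similar
  R2 @ bar4.0: C3/G3 P5 -> D3/D4 P8 similar
  R8 @ bar6.0: penult P8 not 3rd/6th
  R6 @ bar7.3: closes on M3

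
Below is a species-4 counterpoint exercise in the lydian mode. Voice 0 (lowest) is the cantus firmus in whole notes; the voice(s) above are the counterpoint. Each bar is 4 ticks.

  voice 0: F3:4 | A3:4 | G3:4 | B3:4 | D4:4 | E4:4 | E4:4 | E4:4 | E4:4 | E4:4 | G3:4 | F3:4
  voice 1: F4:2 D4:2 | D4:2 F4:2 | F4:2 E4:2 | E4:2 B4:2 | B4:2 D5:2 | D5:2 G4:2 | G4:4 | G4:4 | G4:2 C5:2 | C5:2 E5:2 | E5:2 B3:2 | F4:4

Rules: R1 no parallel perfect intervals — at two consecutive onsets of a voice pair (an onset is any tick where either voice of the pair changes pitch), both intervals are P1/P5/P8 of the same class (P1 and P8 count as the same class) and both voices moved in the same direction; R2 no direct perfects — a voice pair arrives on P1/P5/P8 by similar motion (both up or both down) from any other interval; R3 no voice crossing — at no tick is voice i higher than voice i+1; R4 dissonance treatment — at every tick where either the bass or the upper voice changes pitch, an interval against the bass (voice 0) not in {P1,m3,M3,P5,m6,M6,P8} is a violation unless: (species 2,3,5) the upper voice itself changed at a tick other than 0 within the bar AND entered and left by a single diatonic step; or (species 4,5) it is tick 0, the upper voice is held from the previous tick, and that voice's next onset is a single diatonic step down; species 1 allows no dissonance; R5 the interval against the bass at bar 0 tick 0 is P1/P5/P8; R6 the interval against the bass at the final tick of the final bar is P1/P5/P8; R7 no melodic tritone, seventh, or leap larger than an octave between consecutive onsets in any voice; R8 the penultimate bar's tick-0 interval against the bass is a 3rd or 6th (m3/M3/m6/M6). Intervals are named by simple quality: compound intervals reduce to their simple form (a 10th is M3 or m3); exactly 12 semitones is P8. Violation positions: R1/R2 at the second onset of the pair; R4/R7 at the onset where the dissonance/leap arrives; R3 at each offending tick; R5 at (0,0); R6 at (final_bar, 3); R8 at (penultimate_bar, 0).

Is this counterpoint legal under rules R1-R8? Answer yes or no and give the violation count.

bar 0: v0=F3 v1=F4 (P8)
bar 1: v0=A3 v1=D4 (P4)
bar 2: v0=G3 v1=F4 (m7)
bar 3: v0=B3 v1=E4 (P4)
bar 4: v0=D4 v1=B4 (M6)
bar 5: v0=E4 v1=D5 (m7)
bar 6: v0=E4 v1=G4 (m3)
bar 7: v0=E4 v1=G4 (m3)
bar 8: v0=E4 v1=G4 (m3)
bar 9: v0=E4 v1=C5 (m6)
bar 10: v0=G3 v1=E5 (M6)
bar 11: v0=F3 v1=F4 (P8)
  R4 @ bar1.0: A3/D4 P4 untreated
  R4 @ bar3.0: B3/E4 P4 untreated
  R4 @ bar5.0: E4/D5 m7 untreated
  R7 @ bar10.2: E5->B3 leap 17st
  R7 @ bar11.0: B3->F4 leap 6st

No (5 violations)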